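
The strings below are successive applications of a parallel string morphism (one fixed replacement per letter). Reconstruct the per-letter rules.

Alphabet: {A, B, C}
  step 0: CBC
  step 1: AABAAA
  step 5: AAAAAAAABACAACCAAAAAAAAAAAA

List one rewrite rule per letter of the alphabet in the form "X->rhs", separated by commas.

A->C, B->BA, C->AA

  step 0 ⇒ step 1: CBC ⇒ AA·BA·AA
    B ↦ BA
    C ↦ AA
    A ↦ C  (constrained at step 1)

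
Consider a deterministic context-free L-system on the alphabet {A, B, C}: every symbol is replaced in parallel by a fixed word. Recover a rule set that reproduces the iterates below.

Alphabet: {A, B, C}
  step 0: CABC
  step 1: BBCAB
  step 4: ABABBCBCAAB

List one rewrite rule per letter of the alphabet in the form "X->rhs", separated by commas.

A->BC, B->A, C->B

  step 0 ⇒ step 1: CABC ⇒ B·BC·A·B
    A ↦ BC
    B ↦ A
    C ↦ B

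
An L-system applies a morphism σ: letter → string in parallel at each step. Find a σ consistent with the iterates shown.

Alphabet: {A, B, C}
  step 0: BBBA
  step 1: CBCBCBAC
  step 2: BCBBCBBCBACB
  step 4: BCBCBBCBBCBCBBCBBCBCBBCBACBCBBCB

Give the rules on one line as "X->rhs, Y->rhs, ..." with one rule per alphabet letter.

A->AC, B->CB, C->B

  step 1 ⇒ step 2: CBCBCBAC ⇒ B·CB·B·CB·B·CB·AC·B
    A ↦ AC
    B ↦ CB
    C ↦ B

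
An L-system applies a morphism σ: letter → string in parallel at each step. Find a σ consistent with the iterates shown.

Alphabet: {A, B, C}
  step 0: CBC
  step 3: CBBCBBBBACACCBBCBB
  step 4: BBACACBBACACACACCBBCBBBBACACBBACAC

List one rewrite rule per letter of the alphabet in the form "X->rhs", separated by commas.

  step 3 ⇒ step 4: CBBCBBBBACACCBBCBB ⇒ BB·AC·AC·BB·AC·AC·AC·AC·C·BB·C·BB·BB·AC·AC·BB·AC·AC
    A ↦ C
    B ↦ AC
    C ↦ BB

A->C, B->AC, C->BB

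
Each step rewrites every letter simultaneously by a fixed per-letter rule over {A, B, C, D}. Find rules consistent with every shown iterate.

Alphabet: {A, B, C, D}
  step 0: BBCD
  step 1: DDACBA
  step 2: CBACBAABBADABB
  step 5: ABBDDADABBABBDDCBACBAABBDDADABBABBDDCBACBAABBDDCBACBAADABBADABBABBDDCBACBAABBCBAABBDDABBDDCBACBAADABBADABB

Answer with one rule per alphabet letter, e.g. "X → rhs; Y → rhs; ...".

A->ABB, B->D, C->A, D->CBA

  step 1 ⇒ step 2: DDACBA ⇒ CBA·CBA·ABB·A·D·ABB
    A ↦ ABB
    B ↦ D
    C ↦ A
    D ↦ CBA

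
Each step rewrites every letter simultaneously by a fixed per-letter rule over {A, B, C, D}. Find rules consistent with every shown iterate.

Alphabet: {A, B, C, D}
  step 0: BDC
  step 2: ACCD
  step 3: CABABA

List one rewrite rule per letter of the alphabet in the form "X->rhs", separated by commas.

  step 2 ⇒ step 3: ACCD ⇒ C·AB·AB·A
    A ↦ C
    C ↦ AB
    D ↦ A
    B ↦ D  (constrained at step 0)

A->C, B->D, C->AB, D->A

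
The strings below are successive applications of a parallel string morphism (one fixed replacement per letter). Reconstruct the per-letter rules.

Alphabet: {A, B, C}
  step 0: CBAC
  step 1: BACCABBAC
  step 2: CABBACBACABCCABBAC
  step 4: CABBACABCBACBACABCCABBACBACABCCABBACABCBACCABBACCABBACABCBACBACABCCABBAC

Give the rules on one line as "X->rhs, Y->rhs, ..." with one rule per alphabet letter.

  step 1 ⇒ step 2: BACCABBAC ⇒ C·AB·BAC·BAC·AB·C·C·AB·BAC
    A ↦ AB
    B ↦ C
    C ↦ BAC

A->AB, B->C, C->BAC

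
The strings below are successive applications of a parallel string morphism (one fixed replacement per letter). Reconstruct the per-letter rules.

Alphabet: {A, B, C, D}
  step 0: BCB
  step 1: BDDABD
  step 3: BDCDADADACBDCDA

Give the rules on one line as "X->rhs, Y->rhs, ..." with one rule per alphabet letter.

A->CD, B->BD, C->DA, D->C

  step 0 ⇒ step 1: BCB ⇒ BD·DA·BD
    B ↦ BD
    C ↦ DA
    A ↦ CD  (constrained at step 1)
    D ↦ C  (constrained at step 1)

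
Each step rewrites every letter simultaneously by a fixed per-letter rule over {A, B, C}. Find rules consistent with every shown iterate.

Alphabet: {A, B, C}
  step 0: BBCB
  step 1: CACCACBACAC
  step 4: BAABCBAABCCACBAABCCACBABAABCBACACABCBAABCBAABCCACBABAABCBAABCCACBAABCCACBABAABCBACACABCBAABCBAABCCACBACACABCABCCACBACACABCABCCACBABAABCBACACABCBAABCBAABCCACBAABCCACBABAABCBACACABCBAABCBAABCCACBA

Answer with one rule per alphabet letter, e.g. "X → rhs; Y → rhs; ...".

A->ABC, B->CAC, C->BA

  step 0 ⇒ step 1: BBCB ⇒ CAC·CAC·BA·CAC
    B ↦ CAC
    C ↦ BA
    A ↦ ABC  (constrained at step 1)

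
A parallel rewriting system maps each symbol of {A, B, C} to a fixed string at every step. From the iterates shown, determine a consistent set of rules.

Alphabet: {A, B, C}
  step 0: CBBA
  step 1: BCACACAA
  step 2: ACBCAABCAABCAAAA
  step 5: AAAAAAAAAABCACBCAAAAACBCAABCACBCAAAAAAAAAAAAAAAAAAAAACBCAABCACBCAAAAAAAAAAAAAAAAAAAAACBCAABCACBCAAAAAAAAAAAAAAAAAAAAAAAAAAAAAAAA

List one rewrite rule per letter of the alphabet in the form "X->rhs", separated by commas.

A->AA, B->AC, C->BC

  step 1 ⇒ step 2: BCACACAA ⇒ AC·BC·AA·BC·AA·BC·AA·AA
    A ↦ AA
    B ↦ AC
    C ↦ BC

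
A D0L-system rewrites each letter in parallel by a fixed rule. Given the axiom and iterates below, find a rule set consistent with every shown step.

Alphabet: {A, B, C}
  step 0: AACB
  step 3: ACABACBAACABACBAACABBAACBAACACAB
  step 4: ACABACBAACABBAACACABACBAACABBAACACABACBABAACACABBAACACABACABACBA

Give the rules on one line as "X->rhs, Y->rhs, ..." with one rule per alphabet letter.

A->AC, B->BA, C->AB

  step 3 ⇒ step 4: ACABACBAACABACBAACABBAACBAACACAB ⇒ AC·AB·AC·BA·AC·AB·BA·AC·AC·AB·AC·BA·AC·AB·BA·AC·AC·AB·AC·BA·BA·AC·AC·AB·BA·AC·AC·AB·AC·AB·AC·BA
    A ↦ AC
    B ↦ BA
    C ↦ AB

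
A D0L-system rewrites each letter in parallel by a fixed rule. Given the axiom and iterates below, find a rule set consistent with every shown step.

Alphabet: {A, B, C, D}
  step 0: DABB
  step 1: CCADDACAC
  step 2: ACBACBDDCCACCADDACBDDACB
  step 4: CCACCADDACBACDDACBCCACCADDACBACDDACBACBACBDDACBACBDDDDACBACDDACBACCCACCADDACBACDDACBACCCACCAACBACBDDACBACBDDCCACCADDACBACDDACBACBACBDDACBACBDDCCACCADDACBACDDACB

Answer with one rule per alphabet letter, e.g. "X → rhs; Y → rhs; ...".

A->DD, B->AC, C->ACB, D->CCA

  step 1 ⇒ step 2: CCADDACAC ⇒ ACB·ACB·DD·CCA·CCA·DD·ACB·DD·ACB
    A ↦ DD
    C ↦ ACB
    D ↦ CCA
  step 0 ⇒ step 1: DABB ⇒ CCA·DD·AC·AC
    B ↦ AC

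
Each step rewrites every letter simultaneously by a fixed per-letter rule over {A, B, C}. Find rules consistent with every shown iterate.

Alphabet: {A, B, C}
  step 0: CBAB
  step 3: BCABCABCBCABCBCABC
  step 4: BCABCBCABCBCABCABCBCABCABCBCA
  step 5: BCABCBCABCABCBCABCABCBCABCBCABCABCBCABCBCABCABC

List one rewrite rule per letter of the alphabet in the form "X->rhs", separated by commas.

A->BC, B->BC, C->A

  step 4 ⇒ step 5: BCABCBCABCBCABCABCBCABCABCBCA ⇒ BC·A·BC·BC·A·BC·A·BC·BC·A·BC·A·BC·BC·A·BC·BC·A·BC·A·BC·BC·A·BC·BC·A·BC·A·BC
    A ↦ BC
    B ↦ BC
    C ↦ A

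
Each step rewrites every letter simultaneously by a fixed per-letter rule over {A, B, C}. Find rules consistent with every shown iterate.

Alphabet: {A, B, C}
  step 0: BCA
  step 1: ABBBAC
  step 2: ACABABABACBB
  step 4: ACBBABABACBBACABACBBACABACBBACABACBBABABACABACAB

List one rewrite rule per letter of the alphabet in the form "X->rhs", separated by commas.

A->AC, B->AB, C->BB

  step 1 ⇒ step 2: ABBBAC ⇒ AC·AB·AB·AB·AC·BB
    A ↦ AC
    B ↦ AB
    C ↦ BB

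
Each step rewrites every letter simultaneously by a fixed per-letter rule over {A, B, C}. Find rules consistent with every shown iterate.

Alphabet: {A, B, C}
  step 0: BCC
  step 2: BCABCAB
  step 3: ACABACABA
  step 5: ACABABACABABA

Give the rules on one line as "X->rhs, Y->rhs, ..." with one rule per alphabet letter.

A->B, B->A, C->CA

  step 2 ⇒ step 3: BCABCAB ⇒ A·CA·B·A·CA·B·A
    A ↦ B
    B ↦ A
    C ↦ CA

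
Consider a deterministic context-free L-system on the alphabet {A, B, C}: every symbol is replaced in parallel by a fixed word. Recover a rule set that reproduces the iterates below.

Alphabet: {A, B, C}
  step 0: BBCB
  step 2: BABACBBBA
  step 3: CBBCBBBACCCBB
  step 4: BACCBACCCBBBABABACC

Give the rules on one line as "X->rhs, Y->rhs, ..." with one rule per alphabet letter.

A->BB, B->C, C->BA

  step 3 ⇒ step 4: CBBCBBBACCCBB ⇒ BA·C·C·BA·C·C·C·BB·BA·BA·BA·C·C
    A ↦ BB
    B ↦ C
    C ↦ BA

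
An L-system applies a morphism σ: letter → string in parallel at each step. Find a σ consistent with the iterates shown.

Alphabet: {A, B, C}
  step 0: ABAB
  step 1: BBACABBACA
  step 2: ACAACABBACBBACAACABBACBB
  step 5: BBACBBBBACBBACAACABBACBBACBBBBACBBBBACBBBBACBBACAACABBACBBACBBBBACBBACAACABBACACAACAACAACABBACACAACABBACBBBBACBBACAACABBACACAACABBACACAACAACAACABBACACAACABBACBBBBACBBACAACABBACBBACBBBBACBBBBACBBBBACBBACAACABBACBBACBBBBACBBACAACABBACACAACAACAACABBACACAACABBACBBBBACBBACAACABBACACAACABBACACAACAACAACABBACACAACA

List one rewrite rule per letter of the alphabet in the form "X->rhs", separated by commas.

A->BB, B->ACA, C->AC

  step 1 ⇒ step 2: BBACABBACA ⇒ ACA·ACA·BB·AC·BB·ACA·ACA·BB·AC·BB
    A ↦ BB
    B ↦ ACA
    C ↦ AC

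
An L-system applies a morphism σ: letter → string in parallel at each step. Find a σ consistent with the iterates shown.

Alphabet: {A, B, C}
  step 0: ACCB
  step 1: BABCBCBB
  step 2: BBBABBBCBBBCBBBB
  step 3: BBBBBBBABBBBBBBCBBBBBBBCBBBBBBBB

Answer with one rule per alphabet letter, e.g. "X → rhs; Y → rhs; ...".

  step 2 ⇒ step 3: BBBABBBCBBBCBBBB ⇒ BB·BB·BB·BA·BB·BB·BB·BC·BB·BB·BB·BC·BB·BB·BB·BB
    A ↦ BA
    B ↦ BB
    C ↦ BC

A->BA, B->BB, C->BC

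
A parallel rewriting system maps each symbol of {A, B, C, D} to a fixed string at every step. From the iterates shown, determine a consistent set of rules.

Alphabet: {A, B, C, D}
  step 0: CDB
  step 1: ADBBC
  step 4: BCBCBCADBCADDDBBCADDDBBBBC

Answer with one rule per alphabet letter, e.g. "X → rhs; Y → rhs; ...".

  step 0 ⇒ step 1: CDB ⇒ AD·B·BC
    B ↦ BC
    C ↦ AD
    D ↦ B
    A ↦ DD  (constrained at step 1)

A->DD, B->BC, C->AD, D->B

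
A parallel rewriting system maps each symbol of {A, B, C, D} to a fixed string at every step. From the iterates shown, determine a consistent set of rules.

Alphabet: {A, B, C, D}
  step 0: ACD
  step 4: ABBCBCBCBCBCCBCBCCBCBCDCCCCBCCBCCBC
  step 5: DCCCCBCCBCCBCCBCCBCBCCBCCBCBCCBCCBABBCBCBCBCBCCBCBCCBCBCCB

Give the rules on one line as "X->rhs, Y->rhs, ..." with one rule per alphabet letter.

A->DC, B->C, C->CB, D->ABB

  step 4 ⇒ step 5: ABBCBCBCBCBCCBCBCCBCBCDCCCCBCCBCCBC ⇒ DC·C·C·CB·C·CB·C·CB·C·CB·C·CB·CB·C·CB·C·CB·CB·C·CB·C·CB·ABB·CB·CB·CB·CB·C·CB·CB·C·CB·CB·C·CB
    A ↦ DC
    B ↦ C
    C ↦ CB
    D ↦ ABB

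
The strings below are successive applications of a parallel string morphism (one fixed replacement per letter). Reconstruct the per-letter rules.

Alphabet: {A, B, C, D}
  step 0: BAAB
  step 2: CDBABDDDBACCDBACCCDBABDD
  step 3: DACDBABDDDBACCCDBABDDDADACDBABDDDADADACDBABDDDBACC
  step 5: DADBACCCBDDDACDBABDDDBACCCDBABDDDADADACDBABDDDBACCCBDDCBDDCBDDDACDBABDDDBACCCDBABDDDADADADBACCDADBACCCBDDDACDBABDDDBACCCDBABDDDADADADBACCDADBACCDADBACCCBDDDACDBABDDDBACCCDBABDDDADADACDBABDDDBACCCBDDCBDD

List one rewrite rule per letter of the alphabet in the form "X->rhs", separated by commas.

  step 2 ⇒ step 3: CDBABDDDBACCDBACCCDBABDD ⇒ DA·C·DBA·BDD·DBA·C·C·C·DBA·BDD·DA·DA·C·DBA·BDD·DA·DA·DA·C·DBA·BDD·DBA·C·C
    A ↦ BDD
    B ↦ DBA
    C ↦ DA
    D ↦ C

A->BDD, B->DBA, C->DA, D->C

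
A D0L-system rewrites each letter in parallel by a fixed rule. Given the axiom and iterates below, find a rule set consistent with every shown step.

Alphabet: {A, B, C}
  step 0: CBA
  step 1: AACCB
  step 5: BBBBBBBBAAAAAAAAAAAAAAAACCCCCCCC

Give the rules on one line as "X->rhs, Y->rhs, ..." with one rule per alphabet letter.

A->B, B->CC, C->AA

  step 0 ⇒ step 1: CBA ⇒ AA·CC·B
    A ↦ B
    B ↦ CC
    C ↦ AA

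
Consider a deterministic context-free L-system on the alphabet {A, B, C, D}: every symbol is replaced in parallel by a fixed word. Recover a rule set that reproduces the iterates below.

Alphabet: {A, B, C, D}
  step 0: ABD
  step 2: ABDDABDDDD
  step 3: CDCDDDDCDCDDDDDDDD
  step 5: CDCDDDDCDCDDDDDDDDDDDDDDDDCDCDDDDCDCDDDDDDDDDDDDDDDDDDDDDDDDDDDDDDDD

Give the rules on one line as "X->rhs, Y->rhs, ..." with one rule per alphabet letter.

A->C, B->DC, C->AB, D->DD

  step 2 ⇒ step 3: ABDDABDDDD ⇒ C·DC·DD·DD·C·DC·DD·DD·DD·DD
    A ↦ C
    B ↦ DC
    D ↦ DD
    C ↦ AB  (constrained at step 3)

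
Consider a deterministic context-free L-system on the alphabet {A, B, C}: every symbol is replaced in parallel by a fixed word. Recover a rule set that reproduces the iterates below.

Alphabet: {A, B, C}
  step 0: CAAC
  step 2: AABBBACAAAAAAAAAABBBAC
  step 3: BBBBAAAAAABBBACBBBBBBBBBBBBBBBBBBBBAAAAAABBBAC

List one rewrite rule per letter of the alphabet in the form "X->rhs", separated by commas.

A->BB, B->AA, C->BAC

  step 2 ⇒ step 3: AABBBACAAAAAAAAAABBBAC ⇒ BB·BB·AA·AA·AA·BB·BAC·BB·BB·BB·BB·BB·BB·BB·BB·BB·BB·AA·AA·AA·BB·BAC
    A ↦ BB
    B ↦ AA
    C ↦ BAC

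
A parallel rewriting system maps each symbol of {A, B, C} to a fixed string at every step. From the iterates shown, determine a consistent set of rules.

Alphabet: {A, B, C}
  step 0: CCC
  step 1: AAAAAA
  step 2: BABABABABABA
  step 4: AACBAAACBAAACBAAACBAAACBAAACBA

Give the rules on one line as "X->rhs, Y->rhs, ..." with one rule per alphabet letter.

A->BA, B->C, C->AA

  step 1 ⇒ step 2: AAAAAA ⇒ BA·BA·BA·BA·BA·BA
    A ↦ BA
    B ↦ C  (constrained at step 2)
  step 0 ⇒ step 1: CCC ⇒ AA·AA·AA
    C ↦ AA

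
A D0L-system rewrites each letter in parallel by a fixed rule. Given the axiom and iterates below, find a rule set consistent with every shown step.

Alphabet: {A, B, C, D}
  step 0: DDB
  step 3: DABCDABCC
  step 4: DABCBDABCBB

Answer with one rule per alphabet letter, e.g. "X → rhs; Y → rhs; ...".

  step 3 ⇒ step 4: DABCDABCC ⇒ DA·B·C·B·DA·B·C·B·B
    A ↦ B
    B ↦ C
    C ↦ B
    D ↦ DA

A->B, B->C, C->B, D->DA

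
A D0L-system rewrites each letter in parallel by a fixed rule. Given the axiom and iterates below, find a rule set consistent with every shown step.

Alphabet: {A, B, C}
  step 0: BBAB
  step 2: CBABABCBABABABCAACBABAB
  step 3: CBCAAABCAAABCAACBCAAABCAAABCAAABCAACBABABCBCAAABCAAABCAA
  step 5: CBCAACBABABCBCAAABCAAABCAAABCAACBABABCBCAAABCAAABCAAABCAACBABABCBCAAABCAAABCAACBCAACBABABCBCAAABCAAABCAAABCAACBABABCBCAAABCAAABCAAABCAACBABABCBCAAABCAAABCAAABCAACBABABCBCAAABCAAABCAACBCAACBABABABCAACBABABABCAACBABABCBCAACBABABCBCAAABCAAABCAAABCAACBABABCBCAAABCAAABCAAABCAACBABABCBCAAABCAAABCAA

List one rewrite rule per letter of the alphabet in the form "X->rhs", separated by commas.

  step 2 ⇒ step 3: CBABABCBABABABCAACBABAB ⇒ CB·CAA·AB·CAA·AB·CAA·CB·CAA·AB·CAA·AB·CAA·AB·CAA·CB·AB·AB·CB·CAA·AB·CAA·AB·CAA
    A ↦ AB
    B ↦ CAA
    C ↦ CB

A->AB, B->CAA, C->CB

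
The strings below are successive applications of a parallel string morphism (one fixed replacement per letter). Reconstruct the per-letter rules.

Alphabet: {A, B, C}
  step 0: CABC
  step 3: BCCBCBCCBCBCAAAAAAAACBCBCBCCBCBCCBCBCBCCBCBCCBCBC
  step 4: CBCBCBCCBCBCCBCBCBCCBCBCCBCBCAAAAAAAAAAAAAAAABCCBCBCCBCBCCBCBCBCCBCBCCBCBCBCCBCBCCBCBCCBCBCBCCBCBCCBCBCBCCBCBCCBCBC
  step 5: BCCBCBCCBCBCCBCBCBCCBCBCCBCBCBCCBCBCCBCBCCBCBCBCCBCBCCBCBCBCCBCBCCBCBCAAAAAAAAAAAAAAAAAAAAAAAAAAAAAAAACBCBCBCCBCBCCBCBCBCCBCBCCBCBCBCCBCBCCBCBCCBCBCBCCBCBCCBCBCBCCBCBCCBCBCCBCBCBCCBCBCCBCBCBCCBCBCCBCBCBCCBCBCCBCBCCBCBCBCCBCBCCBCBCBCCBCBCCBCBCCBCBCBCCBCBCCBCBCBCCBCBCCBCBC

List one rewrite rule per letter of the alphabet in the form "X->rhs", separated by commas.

A->AA, B->CBC, C->BC

  step 4 ⇒ step 5: CBCBCBCCBCBCCBCBCBCCBCBCCBCBCAAAAAAAAAAAAAAAABCCBCBCCBCBCCBCBCBCCBCBCCBCBCBCCBCBCCBCBCCBCBCBCCBCBCCBCBCBCCBCBCCBCBC ⇒ BC·CBC·BC·CBC·BC·CBC·BC·BC·CBC·BC·CBC·BC·BC·CBC·BC·CBC·BC·CBC·BC·BC·CBC·BC·CBC·BC·BC·CBC·BC·CBC·BC·AA·AA·AA·AA·AA·AA·AA·AA·AA·AA·AA·AA·AA·AA·AA·AA·CBC·BC·BC·CBC·BC·CBC·BC·BC·CBC·BC·CBC·BC·BC·CBC·BC·CBC·BC·CBC·BC·BC·CBC·BC·CBC·BC·BC·CBC·BC·CBC·BC·CBC·BC·BC·CBC·BC·CBC·BC·BC·CBC·BC·CBC·BC·BC·CBC·BC·CBC·BC·CBC·BC·BC·CBC·BC·CBC·BC·BC·CBC·BC·CBC·BC·CBC·BC·BC·CBC·BC·CBC·BC·BC·CBC·BC·CBC·BC
    A ↦ AA
    B ↦ CBC
    C ↦ BC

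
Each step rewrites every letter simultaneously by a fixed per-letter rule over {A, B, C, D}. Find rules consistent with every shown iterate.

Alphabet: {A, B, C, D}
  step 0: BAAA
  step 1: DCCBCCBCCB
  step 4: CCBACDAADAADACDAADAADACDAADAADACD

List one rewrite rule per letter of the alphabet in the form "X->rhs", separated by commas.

  step 0 ⇒ step 1: BAAA ⇒ D·CCB·CCB·CCB
    A ↦ CCB
    B ↦ D
    C ↦ A  (constrained at step 1)
    D ↦ CD  (constrained at step 1)

A->CCB, B->D, C->A, D->CD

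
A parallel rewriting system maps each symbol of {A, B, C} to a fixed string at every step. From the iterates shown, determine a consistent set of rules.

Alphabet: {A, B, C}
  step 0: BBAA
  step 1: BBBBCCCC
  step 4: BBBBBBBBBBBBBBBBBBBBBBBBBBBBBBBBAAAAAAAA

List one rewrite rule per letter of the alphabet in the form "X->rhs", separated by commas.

A->CC, B->BB, C->A

  step 0 ⇒ step 1: BBAA ⇒ BB·BB·CC·CC
    A ↦ CC
    B ↦ BB
    C ↦ A  (constrained at step 1)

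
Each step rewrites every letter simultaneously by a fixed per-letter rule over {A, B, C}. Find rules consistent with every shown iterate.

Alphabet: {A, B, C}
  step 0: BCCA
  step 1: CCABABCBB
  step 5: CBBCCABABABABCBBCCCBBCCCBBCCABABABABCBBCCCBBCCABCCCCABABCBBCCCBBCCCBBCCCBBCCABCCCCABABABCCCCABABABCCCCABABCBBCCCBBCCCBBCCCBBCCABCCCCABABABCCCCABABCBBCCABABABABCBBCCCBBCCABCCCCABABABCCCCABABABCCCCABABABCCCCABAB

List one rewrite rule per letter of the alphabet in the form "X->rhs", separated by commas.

  step 0 ⇒ step 1: BCCA ⇒ CC·AB·AB·CBB
    A ↦ CBB
    B ↦ CC
    C ↦ AB

A->CBB, B->CC, C->AB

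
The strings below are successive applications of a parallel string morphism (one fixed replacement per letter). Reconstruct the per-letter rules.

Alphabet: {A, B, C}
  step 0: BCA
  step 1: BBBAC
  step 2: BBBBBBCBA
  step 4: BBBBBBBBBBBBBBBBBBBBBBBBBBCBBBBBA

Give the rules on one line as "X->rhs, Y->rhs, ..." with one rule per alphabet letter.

A->C, B->BB, C->BA

  step 1 ⇒ step 2: BBBAC ⇒ BB·BB·BB·C·BA
    A ↦ C
    B ↦ BB
    C ↦ BA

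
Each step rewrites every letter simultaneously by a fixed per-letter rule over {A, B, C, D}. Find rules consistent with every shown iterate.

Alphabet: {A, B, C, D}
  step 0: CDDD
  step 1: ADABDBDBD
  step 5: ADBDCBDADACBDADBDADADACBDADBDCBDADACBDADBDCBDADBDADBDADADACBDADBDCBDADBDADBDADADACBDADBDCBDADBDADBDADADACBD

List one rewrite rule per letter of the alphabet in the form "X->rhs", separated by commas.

  step 0 ⇒ step 1: CDDD ⇒ ADA·BD·BD·BD
    C ↦ ADA
    D ↦ BD
    A ↦ AD  (constrained at step 1)
    B ↦ C  (constrained at step 1)

A->AD, B->C, C->ADA, D->BD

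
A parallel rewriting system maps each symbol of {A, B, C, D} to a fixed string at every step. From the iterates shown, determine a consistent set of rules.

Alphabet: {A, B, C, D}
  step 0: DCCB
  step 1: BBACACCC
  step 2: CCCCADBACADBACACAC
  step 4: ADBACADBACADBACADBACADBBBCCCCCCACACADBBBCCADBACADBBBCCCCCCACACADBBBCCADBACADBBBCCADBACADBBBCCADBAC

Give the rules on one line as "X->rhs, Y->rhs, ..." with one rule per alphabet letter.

  step 1 ⇒ step 2: BBACACCC ⇒ CC·CC·ADB·AC·ADB·AC·AC·AC
    A ↦ ADB
    B ↦ CC
    C ↦ AC
  step 0 ⇒ step 1: DCCB ⇒ BB·AC·AC·CC
    D ↦ BB

A->ADB, B->CC, C->AC, D->BB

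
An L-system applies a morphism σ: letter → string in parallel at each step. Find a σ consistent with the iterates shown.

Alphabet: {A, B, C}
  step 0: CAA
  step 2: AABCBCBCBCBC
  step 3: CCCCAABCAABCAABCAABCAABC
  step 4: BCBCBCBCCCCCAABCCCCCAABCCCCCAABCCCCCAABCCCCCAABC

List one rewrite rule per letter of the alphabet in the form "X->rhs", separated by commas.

  step 3 ⇒ step 4: CCCCAABCAABCAABCAABCAABC ⇒ BC·BC·BC·BC·CC·CC·AA·BC·CC·CC·AA·BC·CC·CC·AA·BC·CC·CC·AA·BC·CC·CC·AA·BC
    A ↦ CC
    B ↦ AA
    C ↦ BC

A->CC, B->AA, C->BC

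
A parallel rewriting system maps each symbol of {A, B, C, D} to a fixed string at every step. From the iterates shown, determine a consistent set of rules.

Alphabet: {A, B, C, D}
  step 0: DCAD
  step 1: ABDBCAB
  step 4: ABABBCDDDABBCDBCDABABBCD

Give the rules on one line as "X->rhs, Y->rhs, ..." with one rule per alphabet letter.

A->BC, B->D, C->D, D->AB

  step 0 ⇒ step 1: DCAD ⇒ AB·D·BC·AB
    A ↦ BC
    C ↦ D
    D ↦ AB
    B ↦ D  (constrained at step 1)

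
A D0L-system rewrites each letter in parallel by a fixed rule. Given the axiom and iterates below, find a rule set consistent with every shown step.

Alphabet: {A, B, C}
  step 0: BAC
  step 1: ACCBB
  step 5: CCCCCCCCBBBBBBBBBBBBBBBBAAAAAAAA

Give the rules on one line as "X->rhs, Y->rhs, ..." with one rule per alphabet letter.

A->CC, B->A, C->BB

  step 0 ⇒ step 1: BAC ⇒ A·CC·BB
    A ↦ CC
    B ↦ A
    C ↦ BB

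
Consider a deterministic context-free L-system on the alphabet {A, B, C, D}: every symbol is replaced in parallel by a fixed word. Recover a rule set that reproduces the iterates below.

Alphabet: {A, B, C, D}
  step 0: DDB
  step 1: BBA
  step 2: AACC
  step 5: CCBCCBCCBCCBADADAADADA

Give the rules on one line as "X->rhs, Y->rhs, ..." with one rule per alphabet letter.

  step 1 ⇒ step 2: BBA ⇒ A·A·CC
    A ↦ CC
    B ↦ A
    C ↦ AD  (constrained at step 2)
  step 0 ⇒ step 1: DDB ⇒ B·B·A
    D ↦ B

A->CC, B->A, C->AD, D->B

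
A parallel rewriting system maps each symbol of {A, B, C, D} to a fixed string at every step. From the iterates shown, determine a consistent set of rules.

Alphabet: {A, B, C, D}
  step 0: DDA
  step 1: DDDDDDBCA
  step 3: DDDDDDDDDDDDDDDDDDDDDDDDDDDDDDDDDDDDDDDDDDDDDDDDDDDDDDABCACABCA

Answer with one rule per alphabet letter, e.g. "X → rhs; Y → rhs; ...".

A->BCA, B->C, C->A, D->DDD

  step 0 ⇒ step 1: DDA ⇒ DDD·DDD·BCA
    A ↦ BCA
    D ↦ DDD
    B ↦ C  (constrained at step 1)
    C ↦ A  (constrained at step 1)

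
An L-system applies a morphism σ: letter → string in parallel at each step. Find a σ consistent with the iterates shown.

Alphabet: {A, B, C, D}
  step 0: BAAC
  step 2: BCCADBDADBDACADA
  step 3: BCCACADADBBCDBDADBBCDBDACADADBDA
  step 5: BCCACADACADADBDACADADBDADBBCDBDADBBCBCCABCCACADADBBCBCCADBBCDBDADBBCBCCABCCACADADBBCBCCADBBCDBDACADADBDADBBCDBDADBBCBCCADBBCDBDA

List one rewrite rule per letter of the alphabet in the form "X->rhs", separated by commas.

A->DA, B->BC, C->CA, D->DB

  step 2 ⇒ step 3: BCCADBDADBDACADA ⇒ BC·CA·CA·DA·DB·BC·DB·DA·DB·BC·DB·DA·CA·DA·DB·DA
    A ↦ DA
    B ↦ BC
    C ↦ CA
    D ↦ DB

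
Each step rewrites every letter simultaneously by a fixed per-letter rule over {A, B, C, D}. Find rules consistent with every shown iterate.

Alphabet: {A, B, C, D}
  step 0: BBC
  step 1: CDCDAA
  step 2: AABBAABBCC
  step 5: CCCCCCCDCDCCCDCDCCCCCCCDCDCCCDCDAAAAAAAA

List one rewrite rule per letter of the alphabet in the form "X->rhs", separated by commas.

  step 1 ⇒ step 2: CDCDAA ⇒ AA·BB·AA·BB·C·C
    A ↦ C
    C ↦ AA
    D ↦ BB
  step 0 ⇒ step 1: BBC ⇒ CD·CD·AA
    B ↦ CD

A->C, B->CD, C->AA, D->BB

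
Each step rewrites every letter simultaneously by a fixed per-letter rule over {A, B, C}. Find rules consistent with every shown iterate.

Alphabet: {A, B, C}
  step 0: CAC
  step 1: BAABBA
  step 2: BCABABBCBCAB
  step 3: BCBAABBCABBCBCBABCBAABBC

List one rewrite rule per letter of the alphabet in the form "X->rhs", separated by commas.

A->AB, B->BC, C->BA

  step 2 ⇒ step 3: BCABABBCBCAB ⇒ BC·BA·AB·BC·AB·BC·BC·BA·BC·BA·AB·BC
    A ↦ AB
    B ↦ BC
    C ↦ BA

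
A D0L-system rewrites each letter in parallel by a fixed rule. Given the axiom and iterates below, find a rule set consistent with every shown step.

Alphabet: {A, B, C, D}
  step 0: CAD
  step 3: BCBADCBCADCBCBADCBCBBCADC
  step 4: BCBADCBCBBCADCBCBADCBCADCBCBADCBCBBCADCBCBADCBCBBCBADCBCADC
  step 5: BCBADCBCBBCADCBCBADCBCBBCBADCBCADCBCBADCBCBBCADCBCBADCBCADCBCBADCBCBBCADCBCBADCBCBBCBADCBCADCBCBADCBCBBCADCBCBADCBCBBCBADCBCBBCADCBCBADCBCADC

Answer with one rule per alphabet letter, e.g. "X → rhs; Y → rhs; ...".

A->B, B->BCB, C->ADC, D->C

  step 4 ⇒ step 5: BCBADCBCBBCADCBCBADCBCADCBCBADCBCBBCADCBCBADCBCBBCBADCBCADC ⇒ BCB·ADC·BCB·B·C·ADC·BCB·ADC·BCB·BCB·ADC·B·C·ADC·BCB·ADC·BCB·B·C·ADC·BCB·ADC·B·C·ADC·BCB·ADC·BCB·B·C·ADC·BCB·ADC·BCB·BCB·ADC·B·C·ADC·BCB·ADC·BCB·B·C·ADC·BCB·ADC·BCB·BCB·ADC·BCB·B·C·ADC·BCB·ADC·B·C·ADC
    A ↦ B
    B ↦ BCB
    C ↦ ADC
    D ↦ C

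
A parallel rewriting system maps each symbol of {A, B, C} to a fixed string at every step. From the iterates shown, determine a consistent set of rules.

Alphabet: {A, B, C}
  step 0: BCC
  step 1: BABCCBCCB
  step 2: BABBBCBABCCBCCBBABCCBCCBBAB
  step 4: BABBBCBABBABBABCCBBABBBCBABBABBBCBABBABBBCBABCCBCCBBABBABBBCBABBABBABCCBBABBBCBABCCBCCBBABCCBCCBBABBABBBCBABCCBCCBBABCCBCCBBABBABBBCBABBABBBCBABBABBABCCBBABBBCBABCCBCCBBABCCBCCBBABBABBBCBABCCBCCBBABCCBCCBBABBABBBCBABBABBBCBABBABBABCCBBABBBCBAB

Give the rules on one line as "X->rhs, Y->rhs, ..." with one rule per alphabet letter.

A->BBC, B->BAB, C->CCB

  step 1 ⇒ step 2: BABCCBCCB ⇒ BAB·BBC·BAB·CCB·CCB·BAB·CCB·CCB·BAB
    A ↦ BBC
    B ↦ BAB
    C ↦ CCB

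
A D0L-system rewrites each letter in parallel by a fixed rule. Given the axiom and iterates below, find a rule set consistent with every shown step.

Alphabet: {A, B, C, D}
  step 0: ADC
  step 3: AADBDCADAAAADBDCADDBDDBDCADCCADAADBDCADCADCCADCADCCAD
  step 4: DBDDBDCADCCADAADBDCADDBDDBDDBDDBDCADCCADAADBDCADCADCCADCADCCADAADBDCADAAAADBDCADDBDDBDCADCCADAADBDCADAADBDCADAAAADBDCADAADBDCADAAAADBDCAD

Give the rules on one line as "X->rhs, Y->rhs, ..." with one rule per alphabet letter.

  step 3 ⇒ step 4: AADBDCADAAAADBDCADDBDDBDCADCCADAADBDCADCADCCADCADCCAD ⇒ DBD·DBD·CAD·C·CAD·AA·DBD·CAD·DBD·DBD·DBD·DBD·CAD·C·CAD·AA·DBD·CAD·CAD·C·CAD·CAD·C·CAD·AA·DBD·CAD·AA·AA·DBD·CAD·DBD·DBD·CAD·C·CAD·AA·DBD·CAD·AA·DBD·CAD·AA·AA·DBD·CAD·AA·DBD·CAD·AA·AA·DBD·CAD
    A ↦ DBD
    B ↦ C
    C ↦ AA
    D ↦ CAD

A->DBD, B->C, C->AA, D->CAD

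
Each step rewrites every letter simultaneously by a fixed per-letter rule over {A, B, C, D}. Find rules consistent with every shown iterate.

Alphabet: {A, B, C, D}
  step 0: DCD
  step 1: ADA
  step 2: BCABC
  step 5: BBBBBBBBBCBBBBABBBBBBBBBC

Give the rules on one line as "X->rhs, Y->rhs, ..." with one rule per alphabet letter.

  step 1 ⇒ step 2: ADA ⇒ BC·A·BC
    A ↦ BC
    D ↦ A
    B ↦ BB  (constrained at step 2)
  step 0 ⇒ step 1: DCD ⇒ A·D·A
    C ↦ D

A->BC, B->BB, C->D, D->A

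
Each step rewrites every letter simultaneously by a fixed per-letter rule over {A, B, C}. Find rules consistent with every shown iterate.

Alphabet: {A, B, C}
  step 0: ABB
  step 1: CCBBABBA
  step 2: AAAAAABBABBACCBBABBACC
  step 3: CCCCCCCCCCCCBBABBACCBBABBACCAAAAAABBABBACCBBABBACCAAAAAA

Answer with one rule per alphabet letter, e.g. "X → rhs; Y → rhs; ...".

  step 2 ⇒ step 3: AAAAAABBABBACCBBABBACC ⇒ CC·CC·CC·CC·CC·CC·BBA·BBA·CC·BBA·BBA·CC·AAA·AAA·BBA·BBA·CC·BBA·BBA·CC·AAA·AAA
    A ↦ CC
    B ↦ BBA
    C ↦ AAA

A->CC, B->BBA, C->AAA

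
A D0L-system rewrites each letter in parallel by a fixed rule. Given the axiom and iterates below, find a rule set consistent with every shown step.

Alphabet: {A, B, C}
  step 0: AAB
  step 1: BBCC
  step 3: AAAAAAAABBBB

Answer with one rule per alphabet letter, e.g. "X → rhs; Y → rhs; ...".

A->B, B->CC, C->AA

  step 0 ⇒ step 1: AAB ⇒ B·B·CC
    A ↦ B
    B ↦ CC
    C ↦ AA  (constrained at step 1)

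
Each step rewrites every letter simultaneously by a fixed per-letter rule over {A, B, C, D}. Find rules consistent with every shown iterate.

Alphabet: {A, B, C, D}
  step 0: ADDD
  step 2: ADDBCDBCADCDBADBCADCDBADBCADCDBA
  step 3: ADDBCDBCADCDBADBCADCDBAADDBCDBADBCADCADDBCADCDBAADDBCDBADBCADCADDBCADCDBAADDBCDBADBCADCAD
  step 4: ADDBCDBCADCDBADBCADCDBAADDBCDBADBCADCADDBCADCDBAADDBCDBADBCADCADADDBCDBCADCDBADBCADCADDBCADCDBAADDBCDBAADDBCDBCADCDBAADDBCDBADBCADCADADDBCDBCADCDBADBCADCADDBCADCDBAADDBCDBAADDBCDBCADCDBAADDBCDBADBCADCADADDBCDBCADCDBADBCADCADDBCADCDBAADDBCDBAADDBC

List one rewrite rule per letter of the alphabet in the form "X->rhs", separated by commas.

A->AD, B->ADC, C->DBA, D->DBC

  step 3 ⇒ step 4: ADDBCDBCADCDBADBCADCDBAADDBCDBADBCADCADDBCADCDBAADDBCDBADBCADCADDBCADCDBAADDBCDBADBCADCAD ⇒ AD·DBC·DBC·ADC·DBA·DBC·ADC·DBA·AD·DBC·DBA·DBC·ADC·AD·DBC·ADC·DBA·AD·DBC·DBA·DBC·ADC·AD·AD·DBC·DBC·ADC·DBA·DBC·ADC·AD·DBC·ADC·DBA·AD·DBC·DBA·AD·DBC·DBC·ADC·DBA·AD·DBC·DBA·DBC·ADC·AD·AD·DBC·DBC·ADC·DBA·DBC·ADC·AD·DBC·ADC·DBA·AD·DBC·DBA·AD·DBC·DBC·ADC·DBA·AD·DBC·DBA·DBC·ADC·AD·AD·DBC·DBC·ADC·DBA·DBC·ADC·AD·DBC·ADC·DBA·AD·DBC·DBA·AD·DBC
    A ↦ AD
    B ↦ ADC
    C ↦ DBA
    D ↦ DBC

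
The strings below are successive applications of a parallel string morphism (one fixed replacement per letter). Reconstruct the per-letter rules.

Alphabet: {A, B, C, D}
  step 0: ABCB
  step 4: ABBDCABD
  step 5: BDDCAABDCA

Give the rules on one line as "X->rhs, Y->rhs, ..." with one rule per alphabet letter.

A->B, B->D, C->A, D->CA

  step 4 ⇒ step 5: ABBDCABD ⇒ B·D·D·CA·A·B·D·CA
    A ↦ B
    B ↦ D
    C ↦ A
    D ↦ CA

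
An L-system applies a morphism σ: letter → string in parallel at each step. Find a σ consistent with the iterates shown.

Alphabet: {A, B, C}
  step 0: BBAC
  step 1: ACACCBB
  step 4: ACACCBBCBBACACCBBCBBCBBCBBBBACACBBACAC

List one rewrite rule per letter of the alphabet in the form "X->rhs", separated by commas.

A->C, B->AC, C->BB

  step 0 ⇒ step 1: BBAC ⇒ AC·AC·C·BB
    A ↦ C
    B ↦ AC
    C ↦ BB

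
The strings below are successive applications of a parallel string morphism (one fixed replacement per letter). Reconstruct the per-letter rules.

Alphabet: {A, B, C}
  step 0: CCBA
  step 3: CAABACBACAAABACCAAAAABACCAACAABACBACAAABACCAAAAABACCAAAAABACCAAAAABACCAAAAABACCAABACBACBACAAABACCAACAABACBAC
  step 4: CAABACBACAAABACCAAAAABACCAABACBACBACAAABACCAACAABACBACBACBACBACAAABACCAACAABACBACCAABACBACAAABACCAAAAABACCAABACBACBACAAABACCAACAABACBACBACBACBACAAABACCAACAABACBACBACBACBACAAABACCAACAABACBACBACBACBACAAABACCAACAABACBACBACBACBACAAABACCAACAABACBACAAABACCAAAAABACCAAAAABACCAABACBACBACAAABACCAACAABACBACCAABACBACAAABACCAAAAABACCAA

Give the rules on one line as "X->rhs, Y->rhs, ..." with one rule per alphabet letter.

  step 3 ⇒ step 4: CAABACBACAAABACCAAAAABACCAACAABACBACAAABACCAAAAABACCAAAAABACCAAAAABACCAAAAABACCAABACBACBACAAABACCAACAABACBAC ⇒ CAA·BAC·BAC·AAA·BAC·CAA·AAA·BAC·CAA·BAC·BAC·BAC·AAA·BAC·CAA·CAA·BAC·BAC·BAC·BAC·BAC·AAA·BAC·CAA·CAA·BAC·BAC·CAA·BAC·BAC·AAA·BAC·CAA·AAA·BAC·CAA·BAC·BAC·BAC·AAA·BAC·CAA·CAA·BAC·BAC·BAC·BAC·BAC·AAA·BAC·CAA·CAA·BAC·BAC·BAC·BAC·BAC·AAA·BAC·CAA·CAA·BAC·BAC·BAC·BAC·BAC·AAA·BAC·CAA·CAA·BAC·BAC·BAC·BAC·BAC·AAA·BAC·CAA·CAA·BAC·BAC·AAA·BAC·CAA·AAA·BAC·CAA·AAA·BAC·CAA·BAC·BAC·BAC·AAA·BAC·CAA·CAA·BAC·BAC·CAA·BAC·BAC·AAA·BAC·CAA·AAA·BAC·CAA
    A ↦ BAC
    B ↦ AAA
    C ↦ CAA

A->BAC, B->AAA, C->CAA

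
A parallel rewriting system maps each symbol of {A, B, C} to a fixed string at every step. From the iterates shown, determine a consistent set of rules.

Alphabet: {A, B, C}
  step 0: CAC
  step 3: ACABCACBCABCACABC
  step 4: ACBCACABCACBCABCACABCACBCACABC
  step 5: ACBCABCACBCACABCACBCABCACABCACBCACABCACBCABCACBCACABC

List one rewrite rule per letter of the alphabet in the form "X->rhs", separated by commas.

  step 4 ⇒ step 5: ACBCACABCACBCABCACABCACBCACABC ⇒ AC·BC·A·BC·AC·BC·AC·A·BC·AC·BC·A·BC·AC·A·BC·AC·BC·AC·A·BC·AC·BC·A·BC·AC·BC·AC·A·BC
    A ↦ AC
    B ↦ A
    C ↦ BC

A->AC, B->A, C->BC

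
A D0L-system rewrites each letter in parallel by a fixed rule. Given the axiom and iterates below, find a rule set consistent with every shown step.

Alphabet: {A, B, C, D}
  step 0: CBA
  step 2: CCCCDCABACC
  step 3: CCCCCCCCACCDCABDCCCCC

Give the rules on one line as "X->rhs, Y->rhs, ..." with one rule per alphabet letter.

A->DC, B->AB, C->CC, D->A

  step 2 ⇒ step 3: CCCCDCABACC ⇒ CC·CC·CC·CC·A·CC·DC·AB·DC·CC·CC
    A ↦ DC
    B ↦ AB
    C ↦ CC
    D ↦ A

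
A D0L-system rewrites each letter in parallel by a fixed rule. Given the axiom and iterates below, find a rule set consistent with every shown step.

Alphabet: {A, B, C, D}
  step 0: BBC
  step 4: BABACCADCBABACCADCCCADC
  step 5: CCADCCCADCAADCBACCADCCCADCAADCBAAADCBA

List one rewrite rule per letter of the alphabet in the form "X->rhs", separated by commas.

A->DC, B->CCA, C->A, D->B

  step 4 ⇒ step 5: BABACCADCBABACCADCCCADC ⇒ CCA·DC·CCA·DC·A·A·DC·B·A·CCA·DC·CCA·DC·A·A·DC·B·A·A·A·DC·B·A
    A ↦ DC
    B ↦ CCA
    C ↦ A
    D ↦ B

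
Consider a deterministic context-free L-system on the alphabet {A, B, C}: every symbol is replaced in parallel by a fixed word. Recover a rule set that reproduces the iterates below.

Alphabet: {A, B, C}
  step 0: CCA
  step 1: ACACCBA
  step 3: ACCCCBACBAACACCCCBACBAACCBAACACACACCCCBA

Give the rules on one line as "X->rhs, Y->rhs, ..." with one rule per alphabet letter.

A->CBA, B->CC, C->AC

  step 0 ⇒ step 1: CCA ⇒ AC·AC·CBA
    A ↦ CBA
    C ↦ AC
    B ↦ CC  (constrained at step 1)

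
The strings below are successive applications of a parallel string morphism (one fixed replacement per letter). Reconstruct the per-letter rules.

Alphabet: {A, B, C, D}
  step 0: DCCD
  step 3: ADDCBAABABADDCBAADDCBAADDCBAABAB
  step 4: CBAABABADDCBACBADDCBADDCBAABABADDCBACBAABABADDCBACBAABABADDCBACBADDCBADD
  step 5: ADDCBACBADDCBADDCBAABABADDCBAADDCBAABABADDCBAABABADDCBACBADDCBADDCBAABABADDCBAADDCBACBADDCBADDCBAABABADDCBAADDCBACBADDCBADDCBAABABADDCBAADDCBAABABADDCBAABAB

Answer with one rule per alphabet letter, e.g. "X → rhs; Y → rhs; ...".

  step 4 ⇒ step 5: CBAABABADDCBACBADDCBADDCBAABABADDCBACBAABABADDCBACBAABABADDCBACBADDCBADD ⇒ A·DD·CBA·CBA·DD·CBA·DD·CBA·AB·AB·A·DD·CBA·A·DD·CBA·AB·AB·A·DD·CBA·AB·AB·A·DD·CBA·CBA·DD·CBA·DD·CBA·AB·AB·A·DD·CBA·A·DD·CBA·CBA·DD·CBA·DD·CBA·AB·AB·A·DD·CBA·A·DD·CBA·CBA·DD·CBA·DD·CBA·AB·AB·A·DD·CBA·A·DD·CBA·AB·AB·A·DD·CBA·AB·AB
    A ↦ CBA
    B ↦ DD
    C ↦ A
    D ↦ AB

A->CBA, B->DD, C->A, D->AB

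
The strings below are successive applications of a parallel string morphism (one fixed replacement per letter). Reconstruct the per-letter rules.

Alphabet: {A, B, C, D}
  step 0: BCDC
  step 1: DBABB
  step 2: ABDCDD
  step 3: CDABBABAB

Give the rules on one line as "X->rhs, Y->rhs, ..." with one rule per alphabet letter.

  step 2 ⇒ step 3: ABDCDD ⇒ C·D·AB·B·AB·AB
    A ↦ C
    B ↦ D
    C ↦ B
    D ↦ AB

A->C, B->D, C->B, D->AB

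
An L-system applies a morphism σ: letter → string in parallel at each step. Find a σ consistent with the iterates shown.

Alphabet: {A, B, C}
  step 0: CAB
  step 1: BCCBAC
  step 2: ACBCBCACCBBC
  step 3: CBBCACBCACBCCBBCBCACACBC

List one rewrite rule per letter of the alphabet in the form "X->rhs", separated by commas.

A->CB, B->AC, C->BC

  step 2 ⇒ step 3: ACBCBCACCBBC ⇒ CB·BC·AC·BC·AC·BC·CB·BC·BC·AC·AC·BC
    A ↦ CB
    B ↦ AC
    C ↦ BC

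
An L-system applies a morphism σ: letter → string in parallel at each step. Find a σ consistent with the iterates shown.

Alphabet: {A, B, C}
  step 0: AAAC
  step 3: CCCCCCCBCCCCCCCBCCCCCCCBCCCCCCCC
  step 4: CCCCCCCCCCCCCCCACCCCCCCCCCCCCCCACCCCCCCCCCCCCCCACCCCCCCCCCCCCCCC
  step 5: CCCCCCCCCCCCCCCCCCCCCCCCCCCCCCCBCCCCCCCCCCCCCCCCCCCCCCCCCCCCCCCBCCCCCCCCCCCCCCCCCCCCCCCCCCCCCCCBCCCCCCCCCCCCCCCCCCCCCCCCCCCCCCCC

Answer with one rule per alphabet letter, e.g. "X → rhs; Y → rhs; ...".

A->CB, B->CA, C->CC

  step 4 ⇒ step 5: CCCCCCCCCCCCCCCACCCCCCCCCCCCCCCACCCCCCCCCCCCCCCACCCCCCCCCCCCCCCC ⇒ CC·CC·CC·CC·CC·CC·CC·CC·CC·CC·CC·CC·CC·CC·CC·CB·CC·CC·CC·CC·CC·CC·CC·CC·CC·CC·CC·CC·CC·CC·CC·CB·CC·CC·CC·CC·CC·CC·CC·CC·CC·CC·CC·CC·CC·CC·CC·CB·CC·CC·CC·CC·CC·CC·CC·CC·CC·CC·CC·CC·CC·CC·CC·CC
    A ↦ CB
    C ↦ CC
  step 3 ⇒ step 4: CCCCCCCBCCCCCCCBCCCCCCCBCCCCCCCC ⇒ CC·CC·CC·CC·CC·CC·CC·CA·CC·CC·CC·CC·CC·CC·CC·CA·CC·CC·CC·CC·CC·CC·CC·CA·CC·CC·CC·CC·CC·CC·CC·CC
    B ↦ CA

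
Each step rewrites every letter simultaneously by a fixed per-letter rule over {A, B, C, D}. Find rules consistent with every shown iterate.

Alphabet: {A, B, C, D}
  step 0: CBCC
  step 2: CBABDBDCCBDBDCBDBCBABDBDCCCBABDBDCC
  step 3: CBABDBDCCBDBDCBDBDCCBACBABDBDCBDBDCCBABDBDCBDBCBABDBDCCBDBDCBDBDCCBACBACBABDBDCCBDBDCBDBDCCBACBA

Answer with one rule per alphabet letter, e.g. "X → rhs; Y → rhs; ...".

A->DCC, B->BDB, C->CBA, D->DC

  step 2 ⇒ step 3: CBABDBDCCBDBDCBDBCBABDBDCCCBABDBDCC ⇒ CBA·BDB·DCC·BDB·DC·BDB·DC·CBA·CBA·BDB·DC·BDB·DC·CBA·BDB·DC·BDB·CBA·BDB·DCC·BDB·DC·BDB·DC·CBA·CBA·CBA·BDB·DCC·BDB·DC·BDB·DC·CBA·CBA
    A ↦ DCC
    B ↦ BDB
    C ↦ CBA
    D ↦ DC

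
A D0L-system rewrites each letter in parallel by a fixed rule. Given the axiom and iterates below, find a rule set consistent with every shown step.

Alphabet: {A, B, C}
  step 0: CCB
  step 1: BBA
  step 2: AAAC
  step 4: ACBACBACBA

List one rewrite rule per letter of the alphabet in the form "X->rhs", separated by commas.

  step 1 ⇒ step 2: BBA ⇒ A·A·AC
    A ↦ AC
    B ↦ A
  step 0 ⇒ step 1: CCB ⇒ B·B·A
    C ↦ B

A->AC, B->A, C->B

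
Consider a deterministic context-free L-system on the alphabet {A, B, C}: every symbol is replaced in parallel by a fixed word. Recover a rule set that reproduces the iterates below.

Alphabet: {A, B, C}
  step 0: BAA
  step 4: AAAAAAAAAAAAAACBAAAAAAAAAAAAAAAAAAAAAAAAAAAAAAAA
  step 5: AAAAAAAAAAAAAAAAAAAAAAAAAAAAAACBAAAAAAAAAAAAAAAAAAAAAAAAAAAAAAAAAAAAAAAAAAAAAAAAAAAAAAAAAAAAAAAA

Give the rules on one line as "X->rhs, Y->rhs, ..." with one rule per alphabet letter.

A->AA, B->CB, C->AA

  step 4 ⇒ step 5: AAAAAAAAAAAAAACBAAAAAAAAAAAAAAAAAAAAAAAAAAAAAAAA ⇒ AA·AA·AA·AA·AA·AA·AA·AA·AA·AA·AA·AA·AA·AA·AA·CB·AA·AA·AA·AA·AA·AA·AA·AA·AA·AA·AA·AA·AA·AA·AA·AA·AA·AA·AA·AA·AA·AA·AA·AA·AA·AA·AA·AA·AA·AA·AA·AA
    A ↦ AA
    B ↦ CB
    C ↦ AA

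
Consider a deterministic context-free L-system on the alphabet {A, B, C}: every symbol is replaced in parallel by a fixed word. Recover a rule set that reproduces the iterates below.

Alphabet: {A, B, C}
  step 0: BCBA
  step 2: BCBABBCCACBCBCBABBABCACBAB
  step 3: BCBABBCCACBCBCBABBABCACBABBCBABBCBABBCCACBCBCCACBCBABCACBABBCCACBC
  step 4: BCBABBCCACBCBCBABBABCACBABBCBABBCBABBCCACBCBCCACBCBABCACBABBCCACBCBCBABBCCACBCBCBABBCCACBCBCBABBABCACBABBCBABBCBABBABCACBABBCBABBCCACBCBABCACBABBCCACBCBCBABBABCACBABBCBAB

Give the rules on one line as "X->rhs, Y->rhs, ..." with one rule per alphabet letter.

  step 3 ⇒ step 4: BCBABBCCACBCBCBABBABCACBABBCBABBCBABBCCACBCBCCACBCBABCACBABBCCACBC ⇒ BC·BAB·BC·CAC·BC·BC·BAB·BAB·CAC·BAB·BC·BAB·BC·BAB·BC·CAC·BC·BC·CAC·BC·BAB·CAC·BAB·BC·CAC·BC·BC·BAB·BC·CAC·BC·BC·BAB·BC·CAC·BC·BC·BAB·BAB·CAC·BAB·BC·BAB·BC·BAB·BAB·CAC·BAB·BC·BAB·BC·CAC·BC·BAB·CAC·BAB·BC·CAC·BC·BC·BAB·BAB·CAC·BAB·BC·BAB
    A ↦ CAC
    B ↦ BC
    C ↦ BAB

A->CAC, B->BC, C->BAB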